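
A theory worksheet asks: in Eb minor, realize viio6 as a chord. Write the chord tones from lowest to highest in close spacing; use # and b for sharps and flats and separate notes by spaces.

In Eb minor, the leading-tone chord is built on the raised seventh degree, D.
That chord is spelled D-F-Ab.
The figured bass 6 indicates first inversion, placing the third (F) in the bass: F-Ab-D.

F Ab D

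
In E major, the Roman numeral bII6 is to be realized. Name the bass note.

A

bII in E major has root F; the chord is F-A-C.
The figure 6 means first inversion — the third is in the bass.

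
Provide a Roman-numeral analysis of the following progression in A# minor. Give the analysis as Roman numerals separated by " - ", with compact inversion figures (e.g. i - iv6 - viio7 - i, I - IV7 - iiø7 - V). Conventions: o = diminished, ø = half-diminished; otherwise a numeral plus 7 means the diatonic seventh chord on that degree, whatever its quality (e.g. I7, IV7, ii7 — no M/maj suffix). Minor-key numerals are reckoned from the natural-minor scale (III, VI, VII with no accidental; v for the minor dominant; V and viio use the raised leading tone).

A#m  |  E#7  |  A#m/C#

i - V7 - i6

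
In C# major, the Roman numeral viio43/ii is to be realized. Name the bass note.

G#

The applied chord viio43/ii is rooted on C##: C##-E#-G#-B.
The figure 43 means second inversion — the fifth is in the bass.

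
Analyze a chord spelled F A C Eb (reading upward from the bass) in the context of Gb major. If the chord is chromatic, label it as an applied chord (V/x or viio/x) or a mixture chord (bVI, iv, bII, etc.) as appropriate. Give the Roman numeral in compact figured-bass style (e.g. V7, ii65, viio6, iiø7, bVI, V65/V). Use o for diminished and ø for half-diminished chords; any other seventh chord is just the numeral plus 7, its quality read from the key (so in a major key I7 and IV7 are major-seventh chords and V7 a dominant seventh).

Stacked in thirds the chord is F-A-C-Eb: a dominant seventh chord on F.
F is not a diatonic chord root with this quality in Gb major, but it lies a perfect fifth above Bb (iii), so the chord functions as an applied dominant of iii.

V7/iii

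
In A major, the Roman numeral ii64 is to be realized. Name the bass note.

F#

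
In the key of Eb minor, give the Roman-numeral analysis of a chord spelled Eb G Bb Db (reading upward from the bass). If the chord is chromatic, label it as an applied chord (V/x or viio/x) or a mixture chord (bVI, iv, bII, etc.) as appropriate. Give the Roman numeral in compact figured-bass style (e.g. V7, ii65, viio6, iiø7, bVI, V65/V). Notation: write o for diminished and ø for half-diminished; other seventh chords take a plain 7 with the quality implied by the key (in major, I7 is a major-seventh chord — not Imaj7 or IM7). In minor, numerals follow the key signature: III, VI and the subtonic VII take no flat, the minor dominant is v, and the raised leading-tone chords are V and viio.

V7/iv

The pitches Eb-G-Bb-Db form a dominant seventh chord rooted on Eb.
Eb is not a diatonic chord root with this quality in Eb minor, but it lies a perfect fifth above Ab (iv), so the chord functions as an applied dominant of iv.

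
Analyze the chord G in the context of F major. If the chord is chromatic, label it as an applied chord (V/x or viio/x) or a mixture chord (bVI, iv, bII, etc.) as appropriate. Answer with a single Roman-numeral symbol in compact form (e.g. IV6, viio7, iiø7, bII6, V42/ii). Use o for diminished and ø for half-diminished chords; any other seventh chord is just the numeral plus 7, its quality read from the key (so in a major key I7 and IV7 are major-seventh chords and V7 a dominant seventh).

V/V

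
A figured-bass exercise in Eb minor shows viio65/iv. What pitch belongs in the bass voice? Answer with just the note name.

Bb

The applied chord viio65/iv is rooted on G: G-Bb-Db-Fb.
The figure 65 means first inversion — the third is in the bass.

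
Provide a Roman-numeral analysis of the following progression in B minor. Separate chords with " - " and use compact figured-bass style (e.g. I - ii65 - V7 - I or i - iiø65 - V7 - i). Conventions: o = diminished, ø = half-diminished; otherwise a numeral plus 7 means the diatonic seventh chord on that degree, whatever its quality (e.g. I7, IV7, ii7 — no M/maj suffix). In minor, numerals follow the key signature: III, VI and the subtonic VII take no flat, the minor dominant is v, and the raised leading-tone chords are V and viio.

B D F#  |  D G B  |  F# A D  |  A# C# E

B-D-F#: minor triad on B = scale degree 1 → i.
D-G-B has root G, degree 6 in B minor, so VI64.
F#-A-D: major triad on D = scale degree 3 → III6.
A#-C#-E: root A# is the leading tone; diminished triad there is viio.

i - VI64 - III6 - viio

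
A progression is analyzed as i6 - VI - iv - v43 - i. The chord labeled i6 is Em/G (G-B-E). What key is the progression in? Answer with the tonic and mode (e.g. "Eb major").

The chord Em/G is a minor triad rooted on E; its label is i6.
If E is scale degree 1 and the mode makes that degree carry a minor triad, the tonic is E and the mode is minor.

E minor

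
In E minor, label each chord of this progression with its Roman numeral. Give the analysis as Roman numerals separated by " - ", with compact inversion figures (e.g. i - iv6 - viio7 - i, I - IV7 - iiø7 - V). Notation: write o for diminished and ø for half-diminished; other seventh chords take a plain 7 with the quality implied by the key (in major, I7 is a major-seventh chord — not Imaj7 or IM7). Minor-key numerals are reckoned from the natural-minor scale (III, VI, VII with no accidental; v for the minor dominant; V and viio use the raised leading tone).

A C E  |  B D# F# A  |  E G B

iv - V7 - i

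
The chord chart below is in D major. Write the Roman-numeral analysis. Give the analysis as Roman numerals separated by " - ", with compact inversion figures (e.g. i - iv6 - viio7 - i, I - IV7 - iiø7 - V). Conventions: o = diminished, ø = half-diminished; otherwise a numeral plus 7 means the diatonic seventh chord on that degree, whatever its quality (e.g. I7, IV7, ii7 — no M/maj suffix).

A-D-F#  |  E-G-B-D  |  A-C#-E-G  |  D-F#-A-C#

I64 - ii7 - V7 - I7

A-D-F#: root D is the tonic; major triad there is I64.
E-G-B-D: root E is the supertonic; minor seventh chord there is ii7.
A-C#-E-G has root A, degree 5 in D major, so V7.
D-F#-A-C#: root D is the tonic; major seventh chord there is I7.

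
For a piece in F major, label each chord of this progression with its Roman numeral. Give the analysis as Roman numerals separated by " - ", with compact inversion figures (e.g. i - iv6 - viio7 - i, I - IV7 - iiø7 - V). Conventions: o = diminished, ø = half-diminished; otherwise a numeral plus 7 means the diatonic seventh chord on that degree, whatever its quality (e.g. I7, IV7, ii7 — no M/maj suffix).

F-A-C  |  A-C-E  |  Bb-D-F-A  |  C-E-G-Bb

I - iii - IV7 - V7

F-A-C: root F is the tonic; major triad there is I.
A-C-E: root A is the mediant; minor triad there is iii.
Bb-D-F-A: major seventh chord on Bb = scale degree 4 → IV7.
C-E-G-Bb: dominant seventh chord on C = scale degree 5 → V7.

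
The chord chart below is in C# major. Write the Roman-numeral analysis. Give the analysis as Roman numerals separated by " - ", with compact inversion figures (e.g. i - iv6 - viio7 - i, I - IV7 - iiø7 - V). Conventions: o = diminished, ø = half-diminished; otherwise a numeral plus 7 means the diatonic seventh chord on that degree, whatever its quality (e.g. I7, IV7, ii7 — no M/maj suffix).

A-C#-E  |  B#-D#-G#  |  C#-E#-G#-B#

bVI - V6 - I7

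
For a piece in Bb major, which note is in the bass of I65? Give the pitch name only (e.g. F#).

D

I in Bb major has root Bb; the chord is Bb-D-F-A.
The figure 65 means first inversion — the third is in the bass.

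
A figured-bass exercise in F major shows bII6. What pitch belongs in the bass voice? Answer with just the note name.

bII in F major has root Gb; the chord is Gb-Bb-Db.
The figure 6 means first inversion — the third is in the bass.

Bb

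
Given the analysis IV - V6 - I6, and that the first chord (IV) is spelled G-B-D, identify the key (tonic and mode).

The anchor chord is a major triad on G, labeled IV.
IV on G implies G is the subdominant; that puts the tonic at D, and the uppercase numeral fits major mode.

D major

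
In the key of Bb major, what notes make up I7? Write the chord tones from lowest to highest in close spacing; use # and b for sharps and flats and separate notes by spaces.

In Bb major, the tonic is Bb, and the diatonic chord built there is a major seventh chord.
That chord is spelled Bb-D-F-A.

Bb D F A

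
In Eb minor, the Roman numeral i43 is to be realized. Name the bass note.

Bb

i in Eb minor has root Eb; the chord is Eb-Gb-Bb-Db.
The figure 43 means second inversion — the fifth is in the bass.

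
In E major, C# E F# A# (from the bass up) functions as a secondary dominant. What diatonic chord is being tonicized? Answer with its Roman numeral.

V

The chord is a dominant seventh chord on F#.
A dominant resolves down a perfect fifth: F# → B. In E major, B is scale degree 5, i.e. V.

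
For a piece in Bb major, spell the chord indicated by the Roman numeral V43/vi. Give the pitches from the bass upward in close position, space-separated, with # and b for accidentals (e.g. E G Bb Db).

The slash means an applied dominant: we want the dominant of vi. In Bb major, vi is G minor, and its dominant is built on D.
Building a dominant seventh chord on D gives D-F#-A-C.
The figured bass 43 indicates second inversion, placing the fifth (A) in the bass: A-C-D-F#.

A C D F#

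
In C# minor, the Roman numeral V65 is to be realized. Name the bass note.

B#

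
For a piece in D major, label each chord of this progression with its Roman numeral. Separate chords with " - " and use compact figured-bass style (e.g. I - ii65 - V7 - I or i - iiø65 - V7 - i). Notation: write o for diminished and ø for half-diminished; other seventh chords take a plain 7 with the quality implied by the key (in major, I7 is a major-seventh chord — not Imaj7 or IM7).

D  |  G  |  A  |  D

D has root D, degree 1 in D major, so I.
G: major triad on G = scale degree 4 → IV.
A: major triad on A = scale degree 5 → V.
D: major triad on D = scale degree 1 → I.

I - IV - V - I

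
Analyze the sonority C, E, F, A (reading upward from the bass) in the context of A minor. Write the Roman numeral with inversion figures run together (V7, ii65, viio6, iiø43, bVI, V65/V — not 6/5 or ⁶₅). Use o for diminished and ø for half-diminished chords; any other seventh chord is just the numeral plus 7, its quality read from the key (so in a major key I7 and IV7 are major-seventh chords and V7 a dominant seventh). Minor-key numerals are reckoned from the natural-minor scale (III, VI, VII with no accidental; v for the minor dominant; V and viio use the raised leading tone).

VI43

Stacked in thirds the chord is F-A-C-E: a major seventh chord on F.
In A minor, F is the submediant; the diatonic major seventh chord there is VI7.
With C in the bass the chord is in second inversion, so the figured bass is 43.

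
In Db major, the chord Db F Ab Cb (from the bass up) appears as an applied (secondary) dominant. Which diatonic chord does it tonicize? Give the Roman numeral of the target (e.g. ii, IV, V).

IV

The chord is a dominant seventh chord on Db.
A dominant resolves down a perfect fifth: Db → Gb. In Db major, Gb is scale degree 4, i.e. IV.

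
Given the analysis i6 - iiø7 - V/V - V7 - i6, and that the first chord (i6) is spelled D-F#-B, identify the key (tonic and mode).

B minor

i6 is given as D-F#-B — a minor triad with root B.
If B is scale degree 1 and the mode makes that degree carry a minor triad, the tonic is B and the mode is minor.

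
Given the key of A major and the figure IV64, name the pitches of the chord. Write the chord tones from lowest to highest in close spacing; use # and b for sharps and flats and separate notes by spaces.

In A major, scale degree 4 is D, and the diatonic chord built there is a major triad.
That chord is spelled D-F#-A.
With the 64 figure the chord is in second inversion; from the bass A upward in close position it reads A-D-F#.

A D F#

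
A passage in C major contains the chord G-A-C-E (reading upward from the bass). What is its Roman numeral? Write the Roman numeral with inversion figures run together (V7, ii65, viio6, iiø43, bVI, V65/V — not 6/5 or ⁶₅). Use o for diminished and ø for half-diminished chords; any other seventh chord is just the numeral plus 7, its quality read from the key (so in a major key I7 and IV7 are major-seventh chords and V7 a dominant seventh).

vi42

Stacked in thirds the chord is A-C-E-G: a minor seventh chord on A.
A is scale degree 6 in C major, and a minor seventh chord on that degree is written vi7.
With G in the bass the chord is in third inversion, so the figured bass is 42.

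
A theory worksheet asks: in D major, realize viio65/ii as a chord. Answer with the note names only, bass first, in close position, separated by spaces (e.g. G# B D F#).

The slash marks an applied leading-tone chord: viio of ii. In D major, ii is E, so the leading tone to it is D#, a half step below.
Building a fully diminished seventh chord on D# gives D#-F#-A-C.
With the 65 figure the chord is in first inversion; from the bass F# upward in close position it reads F#-A-C-D#.

F# A C D#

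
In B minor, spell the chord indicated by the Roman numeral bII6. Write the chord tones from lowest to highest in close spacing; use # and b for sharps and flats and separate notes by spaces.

E G C

Scale degree 2 in B minor is C#; lowering it a half step gives C. bII6 is the Neapolitan sixth — a major triad on the lowered second degree, here in its customary first inversion.
So the chord is C-E-G.
With the 6 figure the chord is in first inversion; from the bass E upward in close position it reads E-G-C.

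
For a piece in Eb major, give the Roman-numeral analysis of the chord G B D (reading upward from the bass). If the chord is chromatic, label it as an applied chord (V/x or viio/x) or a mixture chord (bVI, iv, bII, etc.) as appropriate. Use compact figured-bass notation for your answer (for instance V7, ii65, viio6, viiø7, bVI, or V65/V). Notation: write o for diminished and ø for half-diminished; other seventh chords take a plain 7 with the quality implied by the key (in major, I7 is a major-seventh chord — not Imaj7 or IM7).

V/vi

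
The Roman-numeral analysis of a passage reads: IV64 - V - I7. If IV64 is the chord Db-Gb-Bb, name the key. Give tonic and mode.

Db major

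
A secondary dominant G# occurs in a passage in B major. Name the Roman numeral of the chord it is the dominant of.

ii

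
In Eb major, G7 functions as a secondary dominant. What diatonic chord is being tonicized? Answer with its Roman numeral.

vi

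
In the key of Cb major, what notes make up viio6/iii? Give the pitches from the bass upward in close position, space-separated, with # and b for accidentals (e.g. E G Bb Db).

viio6/iii is a secondary leading-tone chord. The target iii is Eb in Cb major; the applied chord is rooted a semitone below, on D.
Building a diminished triad on D gives D-F-Ab.
The figured bass 6 indicates first inversion, placing the third (F) in the bass: F-Ab-D.

F Ab D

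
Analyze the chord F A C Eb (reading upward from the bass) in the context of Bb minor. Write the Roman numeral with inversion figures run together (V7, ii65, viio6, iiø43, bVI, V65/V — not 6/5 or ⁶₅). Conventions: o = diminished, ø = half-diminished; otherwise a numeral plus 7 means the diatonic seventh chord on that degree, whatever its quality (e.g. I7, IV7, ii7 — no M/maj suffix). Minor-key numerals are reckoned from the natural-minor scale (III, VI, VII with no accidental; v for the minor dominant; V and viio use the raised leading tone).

V7

The pitches F-A-C-Eb form a dominant seventh chord rooted on F.
F is scale degree 5 in Bb minor, and a dominant seventh chord on that degree is written V7.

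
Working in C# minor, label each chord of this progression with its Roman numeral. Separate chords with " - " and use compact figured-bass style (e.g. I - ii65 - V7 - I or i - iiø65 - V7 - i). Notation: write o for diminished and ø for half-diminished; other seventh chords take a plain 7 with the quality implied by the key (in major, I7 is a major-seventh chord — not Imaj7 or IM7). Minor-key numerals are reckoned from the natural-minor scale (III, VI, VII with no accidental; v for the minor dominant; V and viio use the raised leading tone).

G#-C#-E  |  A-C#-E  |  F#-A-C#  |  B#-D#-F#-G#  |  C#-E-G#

G#-C#-E: root C# is the tonic; minor triad there is i64.
A-C#-E has root A, degree 6 in C# minor, so VI.
F#-A-C# has root F#, degree 4 in C# minor, so iv.
B#-D#-F#-G#: dominant seventh chord on G# = scale degree 5 → V65.
C#-E-G#: minor triad on C# = scale degree 1 → i.

i64 - VI - iv - V65 - i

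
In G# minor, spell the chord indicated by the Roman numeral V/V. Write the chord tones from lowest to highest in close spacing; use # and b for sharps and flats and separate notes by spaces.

A# C## E#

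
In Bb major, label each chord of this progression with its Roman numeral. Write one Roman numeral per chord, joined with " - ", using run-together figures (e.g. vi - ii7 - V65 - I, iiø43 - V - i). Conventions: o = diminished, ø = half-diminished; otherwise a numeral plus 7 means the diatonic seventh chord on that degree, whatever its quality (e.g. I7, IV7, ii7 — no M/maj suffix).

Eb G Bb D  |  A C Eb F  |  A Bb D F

IV7 - V65 - I42

Eb-G-Bb-D has root Eb, degree 4 in Bb major, so IV7.
A-C-Eb-F: dominant seventh chord on F = scale degree 5 → V65.
A-Bb-D-F: root Bb is the tonic; major seventh chord there is I42.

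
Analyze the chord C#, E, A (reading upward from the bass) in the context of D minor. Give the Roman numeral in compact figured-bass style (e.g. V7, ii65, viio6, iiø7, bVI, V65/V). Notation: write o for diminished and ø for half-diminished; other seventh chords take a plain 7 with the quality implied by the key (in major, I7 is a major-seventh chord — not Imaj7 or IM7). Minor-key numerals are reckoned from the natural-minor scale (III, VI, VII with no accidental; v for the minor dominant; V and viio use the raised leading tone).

Stacked in thirds the chord is A-C#-E: a major triad on A.
A is scale degree 5 in D minor, and a major triad on that degree is written V.
With C# in the bass the chord is in first inversion, so the figured bass is 6.

V6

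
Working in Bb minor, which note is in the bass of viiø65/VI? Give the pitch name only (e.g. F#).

Ab

The applied chord viiø65/VI is rooted on F: F-Ab-Cb-Eb.
The figure 65 means first inversion — the third is in the bass.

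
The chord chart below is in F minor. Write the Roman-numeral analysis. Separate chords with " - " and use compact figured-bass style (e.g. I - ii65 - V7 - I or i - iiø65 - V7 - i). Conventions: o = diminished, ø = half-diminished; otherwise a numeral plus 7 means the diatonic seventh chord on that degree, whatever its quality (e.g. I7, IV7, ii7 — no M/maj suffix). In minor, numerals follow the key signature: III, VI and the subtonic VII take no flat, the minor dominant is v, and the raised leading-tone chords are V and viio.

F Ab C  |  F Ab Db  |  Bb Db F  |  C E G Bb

F-Ab-C: root F is the tonic; minor triad there is i.
F-Ab-Db: root Db is the submediant; major triad there is VI6.
Bb-Db-F: root Bb is the subdominant; minor triad there is iv.
C-E-G-Bb: dominant seventh chord on C = scale degree 5 → V7.

i - VI6 - iv - V7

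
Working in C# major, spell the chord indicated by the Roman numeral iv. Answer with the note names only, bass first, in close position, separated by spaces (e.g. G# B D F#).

iv is the minor subdominant, borrowed from the parallel minor. In C# major that root is F#.
So the chord is F#-A-C#, a minor triad.

F# A C#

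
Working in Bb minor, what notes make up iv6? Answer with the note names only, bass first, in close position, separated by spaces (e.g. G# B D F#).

In Bb minor, the fourth degree is Eb, and the diatonic chord built there is a minor triad.
That chord is spelled Eb-Gb-Bb.
The figured bass 6 indicates first inversion, placing the third (Gb) in the bass: Gb-Bb-Eb.

Gb Bb Eb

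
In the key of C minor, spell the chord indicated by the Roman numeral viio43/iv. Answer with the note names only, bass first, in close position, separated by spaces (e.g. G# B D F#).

The slash marks an applied leading-tone chord: viio of iv. In C minor, iv is F, so the leading tone to it is E, a half step below.
Building a fully diminished seventh chord on E gives E-G-Bb-Db.
The figured bass 43 indicates second inversion, placing the fifth (Bb) in the bass: Bb-Db-E-G.

Bb Db E G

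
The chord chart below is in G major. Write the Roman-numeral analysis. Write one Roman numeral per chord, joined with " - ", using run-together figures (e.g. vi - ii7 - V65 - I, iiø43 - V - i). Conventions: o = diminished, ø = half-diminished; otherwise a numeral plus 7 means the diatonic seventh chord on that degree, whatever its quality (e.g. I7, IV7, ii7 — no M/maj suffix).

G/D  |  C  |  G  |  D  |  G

I64 - IV - I - V - I

G/D: root G is the tonic; major triad there is I64.
C: major triad on C = scale degree 4 → IV.
G: major triad on G = scale degree 1 → I.
D: major triad on D = scale degree 5 → V.
G: major triad on G = scale degree 1 → I.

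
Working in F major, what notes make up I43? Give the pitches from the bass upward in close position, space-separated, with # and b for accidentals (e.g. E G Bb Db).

C E F A

In F major, the tonic is F, and the diatonic chord built there is a major seventh chord.
That chord is spelled F-A-C-E.
With the 43 figure the chord is in second inversion; from the bass C upward in close position it reads C-E-F-A.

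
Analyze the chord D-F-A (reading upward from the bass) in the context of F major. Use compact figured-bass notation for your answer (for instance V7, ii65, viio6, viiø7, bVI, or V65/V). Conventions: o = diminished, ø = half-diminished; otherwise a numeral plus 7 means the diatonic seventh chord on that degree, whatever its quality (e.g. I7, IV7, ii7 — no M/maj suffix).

Stacked in thirds the chord is D-F-A: a minor triad on D.
In F major, D is the submediant; the diatonic minor triad there is vi.

vi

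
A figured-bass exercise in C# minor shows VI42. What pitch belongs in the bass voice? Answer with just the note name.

G#

VI in C# minor has root A; the chord is A-C#-E-G#.
The figure 42 means third inversion — the seventh is in the bass.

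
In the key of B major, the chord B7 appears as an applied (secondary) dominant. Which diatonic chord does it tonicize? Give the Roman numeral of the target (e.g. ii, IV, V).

IV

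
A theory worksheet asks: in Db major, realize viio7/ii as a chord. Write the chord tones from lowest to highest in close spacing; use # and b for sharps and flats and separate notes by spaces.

viio7/ii is a secondary leading-tone chord. The target ii is Eb in Db major; the applied chord is rooted a semitone below, on D.
Building a fully diminished seventh chord on D gives D-F-Ab-Cb.

D F Ab Cb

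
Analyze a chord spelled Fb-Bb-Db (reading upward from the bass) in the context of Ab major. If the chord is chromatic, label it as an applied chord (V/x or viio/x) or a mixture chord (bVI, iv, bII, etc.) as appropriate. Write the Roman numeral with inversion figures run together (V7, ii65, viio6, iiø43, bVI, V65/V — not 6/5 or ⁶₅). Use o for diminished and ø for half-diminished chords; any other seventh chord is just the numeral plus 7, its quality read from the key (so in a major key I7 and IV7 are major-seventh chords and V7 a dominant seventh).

iio64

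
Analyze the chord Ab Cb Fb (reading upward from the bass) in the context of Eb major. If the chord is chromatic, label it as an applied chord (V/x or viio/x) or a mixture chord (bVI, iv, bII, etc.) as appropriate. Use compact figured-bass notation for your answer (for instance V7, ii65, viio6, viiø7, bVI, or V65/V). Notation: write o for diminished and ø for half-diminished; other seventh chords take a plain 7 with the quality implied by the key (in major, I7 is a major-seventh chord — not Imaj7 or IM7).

The pitches Fb-Ab-Cb form a major triad rooted on Fb.
Fb is the lowered second degree of Eb major (diatonic 2 would be F). This is the Neapolitan sixth — a major triad on the lowered second degree, here in its customary first inversion.
With Ab in the bass the chord is in first inversion, so the figured bass is 6.

bII6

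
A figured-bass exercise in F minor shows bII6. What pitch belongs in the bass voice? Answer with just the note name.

Bb

bII in F minor has root Gb; the chord is Gb-Bb-Db.
The figure 6 means first inversion — the third is in the bass.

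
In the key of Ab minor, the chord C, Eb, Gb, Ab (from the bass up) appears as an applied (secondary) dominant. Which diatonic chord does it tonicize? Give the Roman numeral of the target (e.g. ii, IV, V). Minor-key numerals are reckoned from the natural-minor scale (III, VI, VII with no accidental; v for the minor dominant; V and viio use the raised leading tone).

iv

The chord is a dominant seventh chord on Ab.
A dominant resolves down a perfect fifth: Ab → Db. In Ab minor, Db is scale degree 4, i.e. iv.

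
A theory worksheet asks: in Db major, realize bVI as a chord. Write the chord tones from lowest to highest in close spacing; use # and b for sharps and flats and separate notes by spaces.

Bbb Db Fb

Scale degree 6 in Db major is Bb; lowering it a half step gives Bbb. bVI is a major triad on the lowered sixth degree, borrowed from the parallel minor.
So the chord is Bbb-Db-Fb.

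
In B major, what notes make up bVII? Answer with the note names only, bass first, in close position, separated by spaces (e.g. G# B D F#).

Scale degree 7 in B major is A#; lowering it a half step gives A. bVII is a major triad on the lowered seventh degree (the subtonic), borrowed from the parallel minor.
So the chord is A-C#-E, a major triad.

A C# E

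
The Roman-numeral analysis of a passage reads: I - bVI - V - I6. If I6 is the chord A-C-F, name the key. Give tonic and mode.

I6 is given as A-C-F — a major triad with root F.
If F is scale degree 1 and the mode makes that degree carry a major triad, the tonic is F and the mode is major.

F major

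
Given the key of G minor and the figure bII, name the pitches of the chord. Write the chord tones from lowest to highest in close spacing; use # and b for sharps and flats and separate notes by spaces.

Ab C Eb

bII is the Neapolitan chord — a major triad on the lowered second degree. In G minor that root is Ab.
So the chord is Ab-C-Eb, a major triad.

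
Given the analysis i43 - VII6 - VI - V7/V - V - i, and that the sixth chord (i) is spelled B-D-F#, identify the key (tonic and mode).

The chord Bm is a minor triad rooted on B; its label is i.
If B is scale degree 1 and the mode makes that degree carry a minor triad, the tonic is B and the mode is minor.

B minor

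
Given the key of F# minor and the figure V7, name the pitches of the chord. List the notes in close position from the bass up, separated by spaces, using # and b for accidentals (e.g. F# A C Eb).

C# E# G# B

In F# minor, scale degree 5 is C#. The dominant is major (leading tone raised), so V is a dominant seventh chord.
That chord is spelled C#-E#-G#-B.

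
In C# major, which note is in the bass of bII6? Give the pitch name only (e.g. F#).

bII in C# major has root D; the chord is D-F#-A.
The figure 6 means first inversion — the third is in the bass.

F#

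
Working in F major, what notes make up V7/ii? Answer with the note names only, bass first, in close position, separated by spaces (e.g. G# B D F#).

The slash means an applied dominant: we want the dominant of ii. In F major, ii is G minor, and its dominant is built on D.
Building a dominant seventh chord on D gives D-F#-A-C.

D F# A C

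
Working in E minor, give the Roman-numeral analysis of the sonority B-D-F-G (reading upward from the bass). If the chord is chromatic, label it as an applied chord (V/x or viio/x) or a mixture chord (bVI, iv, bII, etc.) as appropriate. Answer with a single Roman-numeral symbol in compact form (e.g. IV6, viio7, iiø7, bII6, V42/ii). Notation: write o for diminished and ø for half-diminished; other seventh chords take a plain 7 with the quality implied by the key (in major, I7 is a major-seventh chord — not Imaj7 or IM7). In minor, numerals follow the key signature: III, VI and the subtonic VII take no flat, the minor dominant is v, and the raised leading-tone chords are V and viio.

V65/VI

Stacked in thirds the chord is G-B-D-F: a dominant seventh chord on G.
G is not a diatonic chord root with this quality in E minor, but it lies a perfect fifth above C (VI), so the chord functions as an applied dominant of VI.
With B in the bass the chord is in first inversion, so the figured bass is 65.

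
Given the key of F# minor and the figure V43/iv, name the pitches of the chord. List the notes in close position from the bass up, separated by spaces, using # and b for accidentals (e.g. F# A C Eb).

C# E F# A#

The slash means an applied dominant: we want the dominant of iv. In F# minor, iv is B minor, and its dominant is built on F#.
Building a dominant seventh chord on F# gives F#-A#-C#-E.
With the 43 figure the chord is in second inversion; from the bass C# upward in close position it reads C#-E-F#-A#.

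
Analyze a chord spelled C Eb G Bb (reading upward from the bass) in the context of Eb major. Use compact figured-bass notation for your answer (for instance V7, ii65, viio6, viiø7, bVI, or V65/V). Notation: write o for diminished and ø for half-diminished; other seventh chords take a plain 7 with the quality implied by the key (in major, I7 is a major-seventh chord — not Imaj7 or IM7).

The pitches C-Eb-G-Bb form a minor seventh chord rooted on C.
C is scale degree 6 in Eb major, and a minor seventh chord on that degree is written vi7.

vi7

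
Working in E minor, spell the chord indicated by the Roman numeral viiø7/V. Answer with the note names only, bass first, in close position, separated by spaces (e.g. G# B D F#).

A# C# E G#

viiø7/V is a secondary leading-tone chord. The target V is B in E minor; the applied chord is rooted a semitone below, on A#.
Building a half-diminished seventh chord on A# gives A#-C#-E-G#.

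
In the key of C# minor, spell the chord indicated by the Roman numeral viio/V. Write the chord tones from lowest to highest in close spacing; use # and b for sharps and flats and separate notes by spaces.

F## A# C#

viio/V is a secondary leading-tone chord. The target V is G# in C# minor; the applied chord is rooted a semitone below, on F##.
Building a diminished triad on F## gives F##-A#-C#.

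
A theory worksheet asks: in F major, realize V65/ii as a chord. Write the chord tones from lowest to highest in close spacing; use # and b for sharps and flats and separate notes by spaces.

The slash means an applied dominant: we want the dominant of ii. In F major, ii is G minor, and its dominant is built on D.
Building a dominant seventh chord on D gives D-F#-A-C.
With the 65 figure the chord is in first inversion; from the bass F# upward in close position it reads F#-A-C-D.

F# A C D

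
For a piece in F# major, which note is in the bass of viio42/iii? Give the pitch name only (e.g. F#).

F#

The applied chord viio42/iii is rooted on G##: G##-B#-D#-F#.
The figure 42 means third inversion — the seventh is in the bass.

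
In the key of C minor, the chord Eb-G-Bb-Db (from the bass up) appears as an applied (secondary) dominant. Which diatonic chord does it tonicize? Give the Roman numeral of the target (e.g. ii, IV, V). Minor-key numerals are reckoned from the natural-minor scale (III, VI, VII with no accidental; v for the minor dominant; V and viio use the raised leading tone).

VI

The chord is a dominant seventh chord on Eb.
A dominant resolves down a perfect fifth: Eb → Ab. In C minor, Ab is scale degree 6, i.e. VI.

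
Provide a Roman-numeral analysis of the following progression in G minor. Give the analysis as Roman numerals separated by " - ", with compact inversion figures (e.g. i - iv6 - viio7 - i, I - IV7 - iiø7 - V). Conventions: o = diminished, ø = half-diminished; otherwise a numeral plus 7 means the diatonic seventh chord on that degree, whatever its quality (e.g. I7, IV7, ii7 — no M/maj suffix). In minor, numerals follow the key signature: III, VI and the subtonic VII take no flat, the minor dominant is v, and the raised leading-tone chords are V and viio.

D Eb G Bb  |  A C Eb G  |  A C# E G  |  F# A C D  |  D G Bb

D-Eb-G-Bb: root Eb is the submediant; major seventh chord there is VI42.
A-C-Eb-G: root A is the supertonic; half-diminished seventh chord there is iiø7.
A-C#-E-G is the secondary dominant of V (dominant seventh chord on A): V7/V.
F#-A-C-D has root D, degree 5 in G minor, so V65.
D-G-Bb has root G, degree 1 in G minor, so i64.

VI42 - iiø7 - V7/V - V65 - i64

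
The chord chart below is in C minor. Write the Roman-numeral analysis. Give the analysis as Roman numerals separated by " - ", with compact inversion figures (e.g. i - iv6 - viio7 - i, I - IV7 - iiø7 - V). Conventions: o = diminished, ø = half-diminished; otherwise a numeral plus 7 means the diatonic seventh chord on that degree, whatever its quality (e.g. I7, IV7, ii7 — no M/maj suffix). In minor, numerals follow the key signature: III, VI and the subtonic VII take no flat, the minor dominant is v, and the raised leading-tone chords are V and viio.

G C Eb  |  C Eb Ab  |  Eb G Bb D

i64 - VI6 - III7

G-C-Eb has root C, degree 1 in C minor, so i64.
C-Eb-Ab: root Ab is the submediant; major triad there is VI6.
Eb-G-Bb-D: major seventh chord on Eb = scale degree 3 → III7.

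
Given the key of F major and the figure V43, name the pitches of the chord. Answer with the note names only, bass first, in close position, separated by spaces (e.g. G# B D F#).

G Bb C E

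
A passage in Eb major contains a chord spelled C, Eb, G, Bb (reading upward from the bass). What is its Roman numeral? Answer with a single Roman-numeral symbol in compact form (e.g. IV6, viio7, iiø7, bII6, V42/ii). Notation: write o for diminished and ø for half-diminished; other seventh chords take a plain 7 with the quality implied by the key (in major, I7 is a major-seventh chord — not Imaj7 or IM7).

The pitches C-Eb-G-Bb form a minor seventh chord rooted on C.
In Eb major, C is the submediant; the diatonic minor seventh chord there is vi7.

vi7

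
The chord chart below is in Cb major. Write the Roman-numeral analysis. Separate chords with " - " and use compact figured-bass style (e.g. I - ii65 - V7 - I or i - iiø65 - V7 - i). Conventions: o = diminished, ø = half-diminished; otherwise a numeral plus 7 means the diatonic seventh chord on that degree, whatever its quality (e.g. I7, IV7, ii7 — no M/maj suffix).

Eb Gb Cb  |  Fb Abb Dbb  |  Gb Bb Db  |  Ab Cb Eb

I6 - bII6 - V - vi

Eb-Gb-Cb: root Cb is the tonic; major triad there is I6.
Fb-Abb-Dbb is non-diatonic — a major triad on the lowered supertonic (Dbb): the Neapolitan sixth, bII6 (third, Fb, in the bass — hence the 6).
Gb-Bb-Db: major triad on Gb = scale degree 5 → V.
Ab-Cb-Eb: root Ab is the submediant; minor triad there is vi.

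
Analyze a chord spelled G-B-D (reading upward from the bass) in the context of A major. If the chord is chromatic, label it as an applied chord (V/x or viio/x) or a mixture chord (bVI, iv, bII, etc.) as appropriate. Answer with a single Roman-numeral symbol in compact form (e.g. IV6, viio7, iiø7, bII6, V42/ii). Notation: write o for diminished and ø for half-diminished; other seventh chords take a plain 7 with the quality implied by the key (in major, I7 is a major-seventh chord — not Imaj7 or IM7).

The pitches G-B-D form a major triad rooted on G.
G is the lowered seventh degree of A major (diatonic 7 would be G#). This is a major triad on the lowered seventh degree (the subtonic), borrowed from the parallel minor.

bVII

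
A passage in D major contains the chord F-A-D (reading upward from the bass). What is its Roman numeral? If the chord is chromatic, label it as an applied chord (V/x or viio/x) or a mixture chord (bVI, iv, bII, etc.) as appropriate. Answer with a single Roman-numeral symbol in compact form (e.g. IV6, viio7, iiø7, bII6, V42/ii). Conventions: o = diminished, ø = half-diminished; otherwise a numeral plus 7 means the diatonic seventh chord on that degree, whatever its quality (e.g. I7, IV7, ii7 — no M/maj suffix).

i6

Stacked in thirds the chord is D-F-A: a minor triad on D.
D is the first degree of D major. This is the minor tonic, borrowed from the parallel minor.
With F in the bass the chord is in first inversion, so the figured bass is 6.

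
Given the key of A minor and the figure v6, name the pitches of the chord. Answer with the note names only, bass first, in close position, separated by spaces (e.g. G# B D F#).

G B E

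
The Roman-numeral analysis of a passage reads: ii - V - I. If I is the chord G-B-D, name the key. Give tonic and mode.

G major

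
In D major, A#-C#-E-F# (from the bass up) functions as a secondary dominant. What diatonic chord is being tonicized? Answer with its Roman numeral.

vi

The chord is a dominant seventh chord on F#.
A dominant resolves down a perfect fifth: F# → B. In D major, B is scale degree 6, i.e. vi.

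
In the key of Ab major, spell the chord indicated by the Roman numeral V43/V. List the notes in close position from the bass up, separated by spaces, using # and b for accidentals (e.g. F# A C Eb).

F Ab Bb D

V43/V is a secondary dominant — the dominant seventh of V. V in Ab major is Eb, so the applied chord's root is Bb, a perfect fifth above.
Building a dominant seventh chord on Bb gives Bb-D-F-Ab.
With the 43 figure the chord is in second inversion; from the bass F upward in close position it reads F-Ab-Bb-D.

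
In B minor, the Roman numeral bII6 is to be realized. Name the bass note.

E

bII in B minor has root C; the chord is C-E-G.
The figure 6 means first inversion — the third is in the bass.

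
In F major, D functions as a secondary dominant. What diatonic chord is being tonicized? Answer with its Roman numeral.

ii

The chord is a major triad on D.
A dominant resolves down a perfect fifth: D → G. In F major, G is scale degree 2, i.e. ii.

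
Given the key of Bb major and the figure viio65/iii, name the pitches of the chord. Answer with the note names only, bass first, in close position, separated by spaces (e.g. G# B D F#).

viio65/iii is a secondary leading-tone chord. The target iii is D in Bb major; the applied chord is rooted a semitone below, on C#.
Building a fully diminished seventh chord on C# gives C#-E-G-Bb.
The figured bass 65 indicates first inversion, placing the third (E) in the bass: E-G-Bb-C#.

E G Bb C#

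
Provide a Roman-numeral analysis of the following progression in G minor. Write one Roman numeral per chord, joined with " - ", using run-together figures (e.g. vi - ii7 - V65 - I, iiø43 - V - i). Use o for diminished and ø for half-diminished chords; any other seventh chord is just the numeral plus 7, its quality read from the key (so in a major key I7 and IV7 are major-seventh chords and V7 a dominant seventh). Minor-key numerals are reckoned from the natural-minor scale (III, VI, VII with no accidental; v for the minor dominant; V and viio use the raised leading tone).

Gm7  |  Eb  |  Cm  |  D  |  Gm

i7 - VI - iv - V - i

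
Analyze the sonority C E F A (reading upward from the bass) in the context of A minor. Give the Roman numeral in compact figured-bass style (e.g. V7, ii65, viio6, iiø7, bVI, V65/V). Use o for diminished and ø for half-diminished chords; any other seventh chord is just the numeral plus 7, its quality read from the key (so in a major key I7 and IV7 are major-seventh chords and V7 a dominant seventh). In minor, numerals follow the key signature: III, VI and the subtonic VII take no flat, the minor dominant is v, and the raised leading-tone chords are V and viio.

VI43

The pitches F-A-C-E form a major seventh chord rooted on F.
F is scale degree 6 in A minor, and a major seventh chord on that degree is written VI7.
With C in the bass the chord is in second inversion, so the figured bass is 43.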